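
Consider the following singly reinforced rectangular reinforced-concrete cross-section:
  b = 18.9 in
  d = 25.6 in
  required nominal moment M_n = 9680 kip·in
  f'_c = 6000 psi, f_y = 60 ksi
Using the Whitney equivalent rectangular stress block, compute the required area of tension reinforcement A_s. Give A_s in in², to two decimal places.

From M_n = 0.85 f'_c a b (d − a/2):
a = d − √(d² − 2M_n/(0.85 f'_c b)) = 25.6 − √(25.6² − 2 × 9680/(0.85 × 6 × 18.9)) = 4.281 in.
A_s = 0.85 f'_c a b / f_y = 0.85 × 6 × 4.281 × 18.9 / 60 = 6.877 in².

A_s ≈ 6.88 in²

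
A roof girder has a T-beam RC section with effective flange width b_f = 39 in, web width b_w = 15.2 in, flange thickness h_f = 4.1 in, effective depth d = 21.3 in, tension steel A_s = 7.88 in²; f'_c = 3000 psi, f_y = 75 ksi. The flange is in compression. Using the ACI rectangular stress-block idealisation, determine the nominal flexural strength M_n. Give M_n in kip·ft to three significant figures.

M_n ≈ 881 kip·ft

Tension: T = A_s f_y = 7.88 × 75 = 591 kips.
Try a within the flange: a = T/(0.85 f'_c b_f) = 591/(0.85 × 3 × 39) = 5.943 in.
a = 5.943 > h_f = 4.1 in: the block extends into the web. Split into flange-overhang and web parts.
C_f = 0.85 f'_c (b_f − b_w) h_f = 0.85 × 3 × (39 − 15.2) × 4.1 = 248.8 kips.
Remaining web compression depth: a_w = (T − C_f)/(0.85 f'_c b_w) = (591 − 248.8)/(0.85 × 3 × 15.2) = 8.829 in.
M_n = C_f(d − h_f/2) + (T − C_f)(d − a_w/2) = 248.8 × (21.3 − 2.05) + 342.2 × (21.3 − 4.4145) = 4789.4 + 5778.2 = 10567.6 kip·in.
M_n = 10567.6/12 = 880.63 kip·ft.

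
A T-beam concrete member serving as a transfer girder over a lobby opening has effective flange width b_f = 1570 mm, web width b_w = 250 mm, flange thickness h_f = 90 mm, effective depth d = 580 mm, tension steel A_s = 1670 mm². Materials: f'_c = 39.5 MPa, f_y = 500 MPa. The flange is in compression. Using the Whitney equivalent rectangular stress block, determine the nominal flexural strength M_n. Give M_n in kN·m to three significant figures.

Tension: T = A_s f_y = 1670 × 500 = 835000 N.
Try a within the flange: a = T/(0.85 f'_c b_f) = 835000/(0.85 × 39.5 × 1570) = 15.84 mm.
Since a = 15.84 ≤ h_f = 90 mm, the stress block lies entirely in the flange; analyse as a rectangular beam of width b_f.
M_n = T(d − a/2) = 835000 × (580 − 7.92) = 477.69 × 10⁶ N·mm.
M_n = 477.69 kN·m.

M_n ≈ 478 kN·m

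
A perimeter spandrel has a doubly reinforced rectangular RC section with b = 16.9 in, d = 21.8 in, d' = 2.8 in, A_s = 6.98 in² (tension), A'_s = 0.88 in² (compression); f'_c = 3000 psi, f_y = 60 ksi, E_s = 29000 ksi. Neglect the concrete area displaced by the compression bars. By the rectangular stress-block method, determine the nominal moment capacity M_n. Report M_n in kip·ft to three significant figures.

M_n ≈ 619 kip·ft

Assume both steels yield.
a = (A_s − A'_s) f_y/(0.85 f'_c b) = (6.98 − 0.88) × 60/(0.85 × 3 × 16.9) = 8.493 in.
c = a/β₁ = 8.493/0.85 = 9.992 in; ε'_s = 0.003(c − d')/c = 0.0022 ≥ ε_y = 0.0021, so the compression steel yields.
M_n = (A_s − A'_s) f_y (d − a/2) + A'_s f_y (d − d') = 366 × (21.8 − 4.2465) + 52.8 × (21.8 − 2.8) = 6424.6 + 1003.2 = 7427.8 kip·in = 7427.8/12 = 618.98 kip·ft.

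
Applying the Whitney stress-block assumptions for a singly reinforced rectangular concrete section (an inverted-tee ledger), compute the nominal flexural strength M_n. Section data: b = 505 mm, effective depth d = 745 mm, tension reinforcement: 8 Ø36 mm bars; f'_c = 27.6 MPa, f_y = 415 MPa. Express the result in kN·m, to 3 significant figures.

M_n ≈ 2040 kN·m

A_s = 8 × 1018 = 8144 mm².
T = A_s f_y = 8144 × 415 = 3379760 N = 3379.76 kN.
From C = T: a = T/(0.85 f'_c b) = 3379760/(0.85 × 27.6 × 505) = 285.28 mm.
M_n = T(d − a/2) = 3379.76 kN × (745 − 142.64) mm = 2035.83 kN·m.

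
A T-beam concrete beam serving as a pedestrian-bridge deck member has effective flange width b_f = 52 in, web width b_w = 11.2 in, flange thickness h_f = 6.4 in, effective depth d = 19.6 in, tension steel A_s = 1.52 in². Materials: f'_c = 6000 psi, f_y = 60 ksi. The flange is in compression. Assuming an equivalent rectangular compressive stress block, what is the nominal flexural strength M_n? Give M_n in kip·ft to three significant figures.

Tension: T = A_s f_y = 1.52 × 60 = 91.2 kips.
Try a within the flange: a = T/(0.85 f'_c b_f) = 91.2/(0.85 × 6 × 52) = 0.344 in.
Since a = 0.344 ≤ h_f = 6.4 in, the stress block lies entirely in the flange; analyse as a rectangular beam of width b_f.
M_n = T(d − a/2) = 91.2 × (19.6 − 0.172) = 1771.8 kip·in.
M_n = 1771.8/12 = 147.65 kip·ft.

M_n ≈ 148 kip·ft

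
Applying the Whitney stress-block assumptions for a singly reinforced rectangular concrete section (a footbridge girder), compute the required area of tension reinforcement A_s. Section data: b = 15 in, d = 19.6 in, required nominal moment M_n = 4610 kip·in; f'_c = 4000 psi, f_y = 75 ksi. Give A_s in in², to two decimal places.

A_s ≈ 3.63 in²

From M_n = 0.85 f'_c a b (d − a/2):
a = d − √(d² − 2M_n/(0.85 f'_c b)) = 19.6 − √(19.6² − 2 × 4610/(0.85 × 4 × 15)) = 5.339 in.
A_s = 0.85 f'_c a b / f_y = 0.85 × 4 × 5.339 × 15 / 75 = 3.631 in².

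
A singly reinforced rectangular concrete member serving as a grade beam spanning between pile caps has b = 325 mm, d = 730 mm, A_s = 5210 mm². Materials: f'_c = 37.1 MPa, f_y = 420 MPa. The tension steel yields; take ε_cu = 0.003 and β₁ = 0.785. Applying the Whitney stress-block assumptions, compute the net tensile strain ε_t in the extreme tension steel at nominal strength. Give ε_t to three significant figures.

a = A_s f_y/(0.85 f'_c b) = 213.51 mm.
β₁ = 0.785, so c = a/β₁ = 213.51/0.785 = 271.99 mm.
From the linear strain diagram with ε_cu = 0.003: ε_t = 0.003 (d − c)/c = 0.003 × (730 − 271.99)/271.99 = 0.00505.
Since ε_t ≥ 0.005, the section is tension-controlled.

ε_t ≈ 0.00505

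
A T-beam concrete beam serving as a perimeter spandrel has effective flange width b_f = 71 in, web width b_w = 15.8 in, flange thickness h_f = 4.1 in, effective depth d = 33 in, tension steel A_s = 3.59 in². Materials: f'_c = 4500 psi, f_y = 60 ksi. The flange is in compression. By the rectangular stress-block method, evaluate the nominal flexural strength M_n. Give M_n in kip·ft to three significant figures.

Tension: T = A_s f_y = 3.59 × 60 = 215.4 kips.
Try a within the flange: a = T/(0.85 f'_c b_f) = 215.4/(0.85 × 4.5 × 71) = 0.793 in.
Since a = 0.793 ≤ h_f = 4.1 in, the stress block lies entirely in the flange; analyse as a rectangular beam of width b_f.
M_n = T(d − a/2) = 215.4 × (33 − 0.3965) = 7022.8 kip·in.
M_n = 7022.8/12 = 585.23 kip·ft.

M_n ≈ 585 kip·ft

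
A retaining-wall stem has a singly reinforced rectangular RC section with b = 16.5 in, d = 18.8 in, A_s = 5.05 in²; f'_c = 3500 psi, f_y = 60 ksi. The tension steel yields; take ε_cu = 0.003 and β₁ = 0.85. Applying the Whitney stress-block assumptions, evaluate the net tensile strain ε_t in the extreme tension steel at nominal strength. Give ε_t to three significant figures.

ε_t ≈ 0.00477

a = A_s f_y/(0.85 f'_c b) = 6.173 in.
β₁ = 0.85, so c = a/β₁ = 6.173/0.85 = 7.262 in.
From the linear strain diagram with ε_cu = 0.003: ε_t = 0.003 (d − c)/c = 0.003 × (18.8 − 7.262)/7.262 = 0.00477.
ε_t is between 0.004 and 0.005 — transition zone.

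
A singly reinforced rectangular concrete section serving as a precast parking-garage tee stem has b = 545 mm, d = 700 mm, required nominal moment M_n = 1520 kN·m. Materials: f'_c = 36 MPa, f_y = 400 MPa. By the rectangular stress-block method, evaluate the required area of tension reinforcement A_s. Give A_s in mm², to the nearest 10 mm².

A_s ≈ 6060 mm²

With M_n = 0.85 f'_c a b (d − a/2), solve the quadratic for a:
a = d − √(d² − 2M_n/(0.85 f'_c b)) = 700 − √(700² − 2 × 1520×10⁶/(0.85 × 36 × 545)) = 145.28 mm.
A_s = 0.85 f'_c a b / f_y = 0.85 × 36 × 145.28 × 545 / 400 = 6057.1 mm².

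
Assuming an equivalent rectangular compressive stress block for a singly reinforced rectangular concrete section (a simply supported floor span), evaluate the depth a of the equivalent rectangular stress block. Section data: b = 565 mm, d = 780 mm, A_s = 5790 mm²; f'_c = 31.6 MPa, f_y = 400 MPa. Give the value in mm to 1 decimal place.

T = A_s f_y = 5790 × 400 = 2316000 N = 2316 kN.
Setting C = 0.85 f'_c a b equal to T: a = 2316000/(0.85 × 31.6 × 565) = 152.6 mm.

a ≈ 152.6 mm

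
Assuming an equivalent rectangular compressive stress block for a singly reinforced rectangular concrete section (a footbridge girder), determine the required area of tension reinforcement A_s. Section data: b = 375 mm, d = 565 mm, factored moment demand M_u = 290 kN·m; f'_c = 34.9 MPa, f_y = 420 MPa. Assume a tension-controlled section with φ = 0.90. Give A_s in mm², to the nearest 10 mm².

A_s ≈ 1430 mm²

M_n = M_u/φ = 290/0.90 = 322.222 kN·m.
With M_n = 0.85 f'_c a b (d − a/2), solve the quadratic for a:
a = d − √(d² − 2M_n/(0.85 f'_c b)) = 565 − √(565² − 2 × 322.222×10⁶/(0.85 × 34.9 × 375)) = 53.83 mm.
A_s = 0.85 f'_c a b / f_y = 0.85 × 34.9 × 53.83 × 375 / 420 = 1425.8 mm².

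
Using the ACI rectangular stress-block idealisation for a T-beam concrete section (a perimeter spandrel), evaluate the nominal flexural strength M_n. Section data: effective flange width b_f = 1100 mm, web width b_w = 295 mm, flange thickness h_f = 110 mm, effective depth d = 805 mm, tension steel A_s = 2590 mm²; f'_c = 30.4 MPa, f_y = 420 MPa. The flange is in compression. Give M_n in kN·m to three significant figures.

Tension: T = A_s f_y = 2590 × 420 = 1087800 N.
Try a within the flange: a = T/(0.85 f'_c b_f) = 1087800/(0.85 × 30.4 × 1100) = 38.27 mm.
Since a = 38.27 ≤ h_f = 110 mm, the stress block lies entirely in the flange; analyse as a rectangular beam of width b_f.
M_n = T(d − a/2) = 1087800 × (805 − 19.135) = 854.86 × 10⁶ N·mm.
M_n = 854.86 kN·m.

M_n ≈ 855 kN·m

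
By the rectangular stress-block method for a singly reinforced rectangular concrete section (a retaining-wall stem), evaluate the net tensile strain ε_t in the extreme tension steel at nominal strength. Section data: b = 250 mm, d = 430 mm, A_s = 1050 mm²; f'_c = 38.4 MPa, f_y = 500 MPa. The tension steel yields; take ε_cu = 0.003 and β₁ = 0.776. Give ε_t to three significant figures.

a = A_s f_y/(0.85 f'_c b) = 64.34 mm.
β₁ = 0.776, so c = a/β₁ = 64.34/0.776 = 82.91 mm.
From the linear strain diagram with ε_cu = 0.003: ε_t = 0.003 (d − c)/c = 0.003 × (430 − 82.91)/82.91 = 0.0126.
Since ε_t ≥ 0.005, the section is tension-controlled.

ε_t ≈ 0.0126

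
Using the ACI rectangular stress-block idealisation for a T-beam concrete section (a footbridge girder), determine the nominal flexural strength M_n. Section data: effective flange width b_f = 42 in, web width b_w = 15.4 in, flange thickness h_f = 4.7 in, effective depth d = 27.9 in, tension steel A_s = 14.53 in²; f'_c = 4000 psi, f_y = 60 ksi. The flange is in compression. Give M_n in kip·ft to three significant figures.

M_n ≈ 1780 kip·ft

Tension: T = A_s f_y = 14.53 × 60 = 871.8 kips.
Try a within the flange: a = T/(0.85 f'_c b_f) = 871.8/(0.85 × 4 × 42) = 6.105 in.
a = 6.105 > h_f = 4.7 in: the block extends into the web. Split into flange-overhang and web parts.
C_f = 0.85 f'_c (b_f − b_w) h_f = 0.85 × 4 × (42 − 15.4) × 4.7 = 425.1 kips.
Remaining web compression depth: a_w = (T − C_f)/(0.85 f'_c b_w) = (871.8 − 425.1)/(0.85 × 4 × 15.4) = 8.531 in.
M_n = C_f(d − h_f/2) + (T − C_f)(d − a_w/2) = 425.1 × (27.9 − 2.35) + 446.7 × (27.9 − 4.2655) = 10861.3 + 10557.5 = 21418.8 kip·in.
M_n = 21418.8/12 = 1784.90 kip·ft.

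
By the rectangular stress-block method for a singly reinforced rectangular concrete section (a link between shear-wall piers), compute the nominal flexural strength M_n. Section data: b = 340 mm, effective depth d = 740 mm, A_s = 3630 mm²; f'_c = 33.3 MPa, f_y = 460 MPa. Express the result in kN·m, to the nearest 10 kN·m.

M_n ≈ 1090 kN·m

T = A_s f_y = 3630 × 460 = 1669800 N = 1669.8 kN.
From C = T: a = T/(0.85 f'_c b) = 1669800/(0.85 × 33.3 × 340) = 173.51 mm.
M_n = T(d − a/2) = 1669.8 kN × (740 − 86.755) mm = 1090.79 kN·m.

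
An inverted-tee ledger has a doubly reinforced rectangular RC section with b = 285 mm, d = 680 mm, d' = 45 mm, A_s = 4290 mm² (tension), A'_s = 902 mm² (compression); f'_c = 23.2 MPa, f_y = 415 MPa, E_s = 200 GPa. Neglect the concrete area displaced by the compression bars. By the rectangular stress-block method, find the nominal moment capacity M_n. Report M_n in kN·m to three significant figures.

M_n ≈ 1020 kN·m

Assume both tension and compression steel yield.
Net tension couple steel: A_s − A'_s = 3388 mm².
a = (A_s − A'_s) f_y / (0.85 f'_c b) = 1406020/(0.85 × 23.2 × 285) = 250.17 mm.
c = a/β₁ = 250.17/0.85 = 294.32 mm; ε'_s = 0.003(c − d')/c = 0.0025 ≥ f_y/E_s = 0.0021, so compression steel does yield.
M_n = (A_s − A'_s) f_y (d − a/2) + A'_s f_y (d − d') = [1406020 × (680 − 125.085) + 374330 × (680 − 45)] × 10⁻⁶ = 780.22 + 237.70 = 1017.92 kN·m.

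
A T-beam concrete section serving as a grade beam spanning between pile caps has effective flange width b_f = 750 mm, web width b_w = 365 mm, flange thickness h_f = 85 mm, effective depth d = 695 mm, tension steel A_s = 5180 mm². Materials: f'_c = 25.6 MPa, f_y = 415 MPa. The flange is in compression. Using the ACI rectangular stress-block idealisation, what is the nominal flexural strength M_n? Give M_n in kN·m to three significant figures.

Tension: T = A_s f_y = 5180 × 415 = 2149700 N.
Try a within the flange: a = T/(0.85 f'_c b_f) = 2149700/(0.85 × 25.6 × 750) = 131.72 mm.
a = 131.72 > h_f = 85 mm: the block extends into the web. Split into flange-overhang and web parts.
C_f = 0.85 f'_c (b_f − b_w) h_f = 0.85 × 25.6 × (750 − 365) × 85 = 712096 N.
Remaining web compression depth: a_w = (T − C_f)/(0.85 f'_c b_w) = (2149700 − 712096)/(0.85 × 25.6 × 365) = 181.00 mm.
M_n = C_f(d − h_f/2) + (T − C_f)(d − a_w/2) = 712096 × (695 − 42.5) + 1437604 × (695 − 90.5) = 464.64 + 869.03 = 1333.67 × 10⁶ N·mm.
M_n = 1333.67 kN·m.

M_n ≈ 1330 kN·m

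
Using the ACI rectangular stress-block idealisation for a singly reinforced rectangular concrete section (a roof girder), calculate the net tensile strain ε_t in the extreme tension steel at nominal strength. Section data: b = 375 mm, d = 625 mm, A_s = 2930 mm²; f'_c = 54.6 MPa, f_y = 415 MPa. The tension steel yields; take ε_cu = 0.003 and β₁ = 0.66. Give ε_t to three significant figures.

a = A_s f_y/(0.85 f'_c b) = 69.87 mm.
β₁ = 0.66, so c = a/β₁ = 69.87/0.66 = 105.86 mm.
From the linear strain diagram with ε_cu = 0.003: ε_t = 0.003 (d − c)/c = 0.003 × (625 − 105.86)/105.86 = 0.0147.
Since ε_t ≥ 0.005, the section is tension-controlled.

ε_t ≈ 0.0147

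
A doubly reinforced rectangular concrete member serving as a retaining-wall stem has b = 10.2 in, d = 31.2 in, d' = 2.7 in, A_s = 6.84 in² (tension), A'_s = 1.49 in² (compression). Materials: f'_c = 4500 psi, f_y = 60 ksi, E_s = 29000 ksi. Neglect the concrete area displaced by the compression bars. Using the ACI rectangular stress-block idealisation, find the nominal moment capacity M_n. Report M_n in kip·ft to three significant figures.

M_n ≈ 937 kip·ft

Assume both steels yield.
a = (A_s − A'_s) f_y/(0.85 f'_c b) = (6.84 − 1.49) × 60/(0.85 × 4.5 × 10.2) = 8.228 in.
c = a/β₁ = 8.228/0.825 = 9.973 in; ε'_s = 0.003(c − d')/c = 0.0022 ≥ ε_y = 0.0021, so the compression steel yields.
M_n = (A_s − A'_s) f_y (d − a/2) + A'_s f_y (d − d') = 321 × (31.2 − 4.114) + 89.4 × (31.2 − 2.7) = 8694.6 + 2547.9 = 11242.5 kip·in = 11242.5/12 = 936.88 kip·ft.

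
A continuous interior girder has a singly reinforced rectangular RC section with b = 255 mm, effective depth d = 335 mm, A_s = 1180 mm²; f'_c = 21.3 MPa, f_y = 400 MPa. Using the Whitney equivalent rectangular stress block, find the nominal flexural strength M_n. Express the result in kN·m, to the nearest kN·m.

T = A_s f_y = 1180 × 400 = 472000 N = 472 kN.
From C = T: a = T/(0.85 f'_c b) = 472000/(0.85 × 21.3 × 255) = 102.24 mm.
M_n = T(d − a/2) = 472 kN × (335 − 51.12) mm = 133.99 kN·m.

M_n ≈ 134 kN·m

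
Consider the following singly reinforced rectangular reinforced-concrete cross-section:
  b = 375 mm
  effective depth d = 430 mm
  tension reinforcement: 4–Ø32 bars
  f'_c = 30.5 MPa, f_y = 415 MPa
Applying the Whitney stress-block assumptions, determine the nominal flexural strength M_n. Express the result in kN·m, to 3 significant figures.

M_n ≈ 482 kN·m

A_s = 4 × 804 = 3216 mm².
T = A_s f_y = 3216 × 415 = 1334640 N = 1334.64 kN.
From C = T: a = T/(0.85 f'_c b) = 1334640/(0.85 × 30.5 × 375) = 137.28 mm.
M_n = T(d − a/2) = 1334.64 kN × (430 − 68.64) mm = 482.29 kN·m.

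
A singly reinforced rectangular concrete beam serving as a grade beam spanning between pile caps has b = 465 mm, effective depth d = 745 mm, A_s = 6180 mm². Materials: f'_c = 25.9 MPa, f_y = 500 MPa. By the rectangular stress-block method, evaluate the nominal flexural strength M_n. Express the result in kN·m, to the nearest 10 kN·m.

M_n ≈ 1840 kN·m

T = A_s f_y = 6180 × 500 = 3090000 N = 3090 kN.
From C = T: a = T/(0.85 f'_c b) = 3090000/(0.85 × 25.9 × 465) = 301.85 mm.
M_n = T(d − a/2) = 3090 kN × (745 − 150.925) mm = 1835.69 kN·m.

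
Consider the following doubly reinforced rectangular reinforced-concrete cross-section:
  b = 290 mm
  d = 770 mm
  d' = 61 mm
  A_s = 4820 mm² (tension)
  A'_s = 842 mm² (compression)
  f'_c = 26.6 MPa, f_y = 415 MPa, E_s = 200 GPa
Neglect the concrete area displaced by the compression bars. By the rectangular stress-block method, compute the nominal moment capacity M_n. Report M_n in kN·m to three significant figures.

M_n ≈ 1310 kN·m

Assume both tension and compression steel yield.
Net tension couple steel: A_s − A'_s = 3978 mm².
a = (A_s − A'_s) f_y / (0.85 f'_c b) = 1650870/(0.85 × 26.6 × 290) = 251.78 mm.
c = a/β₁ = 251.78/0.85 = 296.21 mm; ε'_s = 0.003(c − d')/c = 0.0024 ≥ f_y/E_s = 0.0021, so compression steel does yield.
M_n = (A_s − A'_s) f_y (d − a/2) + A'_s f_y (d − d') = [1650870 × (770 − 125.89) + 349430 × (770 − 61)] × 10⁻⁶ = 1063.34 + 247.75 = 1311.09 kN·m.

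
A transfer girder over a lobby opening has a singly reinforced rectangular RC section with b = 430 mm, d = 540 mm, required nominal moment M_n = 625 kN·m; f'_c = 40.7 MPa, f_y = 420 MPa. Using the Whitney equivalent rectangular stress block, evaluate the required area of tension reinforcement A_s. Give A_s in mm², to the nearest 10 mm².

A_s ≈ 2990 mm²

With M_n = 0.85 f'_c a b (d − a/2), solve the quadratic for a:
a = d − √(d² − 2M_n/(0.85 f'_c b)) = 540 − √(540² − 2 × 625×10⁶/(0.85 × 40.7 × 430)) = 84.40 mm.
A_s = 0.85 f'_c a b / f_y = 0.85 × 40.7 × 84.40 × 430 / 420 = 2989.3 mm².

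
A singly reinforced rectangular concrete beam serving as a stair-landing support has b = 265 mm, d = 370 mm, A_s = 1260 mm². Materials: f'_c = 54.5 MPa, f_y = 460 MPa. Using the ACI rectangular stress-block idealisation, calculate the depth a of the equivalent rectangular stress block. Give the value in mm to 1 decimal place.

a ≈ 47.2 mm

T = A_s f_y = 1260 × 460 = 579600 N = 579.6 kN.
Setting C = 0.85 f'_c a b equal to T: a = 579600/(0.85 × 54.5 × 265) = 47.2 mm.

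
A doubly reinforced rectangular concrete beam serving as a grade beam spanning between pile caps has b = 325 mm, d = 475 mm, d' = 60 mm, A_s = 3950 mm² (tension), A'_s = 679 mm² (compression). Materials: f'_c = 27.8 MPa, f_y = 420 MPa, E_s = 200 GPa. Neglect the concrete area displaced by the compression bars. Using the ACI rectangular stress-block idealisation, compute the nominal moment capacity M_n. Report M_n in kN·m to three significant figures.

Assume both tension and compression steel yield.
Net tension couple steel: A_s − A'_s = 3271 mm².
a = (A_s − A'_s) f_y / (0.85 f'_c b) = 1373820/(0.85 × 27.8 × 325) = 178.89 mm.
c = a/β₁ = 178.89/0.85 = 210.46 mm; ε'_s = 0.003(c − d')/c = 0.0021 ≥ f_y/E_s = 0.0021, so compression steel does yield.
M_n = (A_s − A'_s) f_y (d − a/2) + A'_s f_y (d − d') = [1373820 × (475 − 89.445) + 285180 × (475 − 60)] × 10⁻⁶ = 529.68 + 118.35 = 648.03 kN·m.

M_n ≈ 648 kN·m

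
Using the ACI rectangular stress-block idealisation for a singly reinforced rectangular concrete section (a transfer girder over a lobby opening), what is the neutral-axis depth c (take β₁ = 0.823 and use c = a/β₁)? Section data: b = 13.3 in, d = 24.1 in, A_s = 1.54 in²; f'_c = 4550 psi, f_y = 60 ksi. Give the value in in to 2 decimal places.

c ≈ 2.18 in

T = A_s f_y = 1.54 × 60 = 92.4 kips.
a = T/(0.85 f'_c b) = 92.4/(0.85 × 4.55 × 13.3) = 1.7963 in.
With β₁ = 0.823, c = a/β₁ = 1.7963/0.823 = 2.18 in.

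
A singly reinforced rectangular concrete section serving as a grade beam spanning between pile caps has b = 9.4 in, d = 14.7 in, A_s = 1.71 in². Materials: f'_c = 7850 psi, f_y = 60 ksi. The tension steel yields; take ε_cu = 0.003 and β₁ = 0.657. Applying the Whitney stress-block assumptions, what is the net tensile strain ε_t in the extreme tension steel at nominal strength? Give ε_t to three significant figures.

a = A_s f_y/(0.85 f'_c b) = 1.636 in.
β₁ = 0.657, so c = a/β₁ = 1.636/0.657 = 2.490 in.
From the linear strain diagram with ε_cu = 0.003: ε_t = 0.003 (d − c)/c = 0.003 × (14.7 − 2.490)/2.490 = 0.0147.
Since ε_t ≥ 0.005, the section is tension-controlled.

ε_t ≈ 0.0147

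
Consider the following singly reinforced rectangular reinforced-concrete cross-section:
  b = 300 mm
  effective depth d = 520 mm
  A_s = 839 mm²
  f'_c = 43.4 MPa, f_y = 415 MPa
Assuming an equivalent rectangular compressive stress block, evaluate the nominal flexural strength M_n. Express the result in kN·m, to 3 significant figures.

M_n ≈ 176 kN·m

T = A_s f_y = 839 × 415 = 348185 N = 348.185 kN.
From C = T: a = T/(0.85 f'_c b) = 348185/(0.85 × 43.4 × 300) = 31.46 mm.
M_n = T(d − a/2) = 348.185 kN × (520 − 15.73) mm = 175.58 kN·m.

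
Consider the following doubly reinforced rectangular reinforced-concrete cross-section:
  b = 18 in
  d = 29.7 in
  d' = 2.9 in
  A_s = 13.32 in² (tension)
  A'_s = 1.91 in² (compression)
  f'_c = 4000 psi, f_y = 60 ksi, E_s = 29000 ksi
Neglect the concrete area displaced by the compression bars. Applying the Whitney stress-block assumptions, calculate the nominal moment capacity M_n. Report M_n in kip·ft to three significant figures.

M_n ≈ 1630 kip·ft

Assume both steels yield.
a = (A_s − A'_s) f_y/(0.85 f'_c b) = (13.32 − 1.91) × 60/(0.85 × 4 × 18) = 11.186 in.
c = a/β₁ = 11.186/0.85 = 13.160 in; ε'_s = 0.003(c − d')/c = 0.0023 ≥ ε_y = 0.0021, so the compression steel yields.
M_n = (A_s − A'_s) f_y (d − a/2) + A'_s f_y (d − d') = 684.6 × (29.7 − 5.593) + 114.6 × (29.7 − 2.9) = 16503.7 + 3071.3 = 19575.0 kip·in = 19575.0/12 = 1631.25 kip·ft.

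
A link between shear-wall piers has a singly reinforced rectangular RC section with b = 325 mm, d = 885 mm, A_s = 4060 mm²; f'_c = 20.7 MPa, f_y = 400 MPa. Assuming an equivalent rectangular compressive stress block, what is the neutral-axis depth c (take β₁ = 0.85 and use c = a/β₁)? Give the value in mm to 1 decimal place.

c ≈ 334.1 mm

T = A_s f_y = 4060 × 400 = 1624000 N = 1624 kN.
Setting C = 0.85 f'_c a b equal to T: a = 1624000/(0.85 × 20.7 × 325) = 283.997 mm.
With β₁ = 0.85, c = a/β₁ = 283.997/0.85 = 334.1 mm.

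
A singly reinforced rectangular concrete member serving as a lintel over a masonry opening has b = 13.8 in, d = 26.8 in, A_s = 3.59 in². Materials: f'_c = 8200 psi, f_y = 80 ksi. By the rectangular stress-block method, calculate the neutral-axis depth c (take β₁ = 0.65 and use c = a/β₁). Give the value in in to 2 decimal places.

T = A_s f_y = 3.59 × 80 = 287.2 kips.
a = T/(0.85 f'_c b) = 287.2/(0.85 × 8.2 × 13.8) = 2.9859 in.
With β₁ = 0.65, c = a/β₁ = 2.9859/0.65 = 4.59 in.

c ≈ 4.59 in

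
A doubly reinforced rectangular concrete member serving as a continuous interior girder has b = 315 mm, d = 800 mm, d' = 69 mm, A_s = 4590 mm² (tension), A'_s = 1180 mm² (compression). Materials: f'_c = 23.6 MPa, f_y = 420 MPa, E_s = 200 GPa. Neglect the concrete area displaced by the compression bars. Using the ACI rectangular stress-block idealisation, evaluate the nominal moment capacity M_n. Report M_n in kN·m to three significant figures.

M_n ≈ 1350 kN·m

Assume both tension and compression steel yield.
Net tension couple steel: A_s − A'_s = 3410 mm².
a = (A_s − A'_s) f_y / (0.85 f'_c b) = 1432200/(0.85 × 23.6 × 315) = 226.65 mm.
c = a/β₁ = 226.65/0.85 = 266.65 mm; ε'_s = 0.003(c − d')/c = 0.0022 ≥ f_y/E_s = 0.0021, so compression steel does yield.
M_n = (A_s − A'_s) f_y (d − a/2) + A'_s f_y (d − d') = [1432200 × (800 − 113.325) + 495600 × (800 − 69)] × 10⁻⁶ = 983.46 + 362.28 = 1345.74 kN·m.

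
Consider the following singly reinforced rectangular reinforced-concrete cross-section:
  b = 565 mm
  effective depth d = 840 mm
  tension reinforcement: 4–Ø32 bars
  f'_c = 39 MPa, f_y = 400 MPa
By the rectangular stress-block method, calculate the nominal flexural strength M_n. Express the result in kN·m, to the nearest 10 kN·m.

A_s = 4 × 804 = 3216 mm².
T = A_s f_y = 3216 × 400 = 1286400 N = 1286.4 kN.
From C = T: a = T/(0.85 f'_c b) = 1286400/(0.85 × 39 × 565) = 68.68 mm.
M_n = T(d − a/2) = 1286.4 kN × (840 − 34.34) mm = 1036.40 kN·m.

M_n ≈ 1040 kN·m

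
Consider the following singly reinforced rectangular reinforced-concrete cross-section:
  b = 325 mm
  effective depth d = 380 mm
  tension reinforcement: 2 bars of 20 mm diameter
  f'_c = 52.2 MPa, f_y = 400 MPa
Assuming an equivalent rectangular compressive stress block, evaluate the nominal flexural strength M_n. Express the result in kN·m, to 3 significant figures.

M_n ≈ 93.3 kN·m

A_s = 2 × 314 = 628 mm².
T = A_s f_y = 628 × 400 = 251200 N = 251.2 kN.
From C = T: a = T/(0.85 f'_c b) = 251200/(0.85 × 52.2 × 325) = 17.42 mm.
M_n = T(d − a/2) = 251.2 kN × (380 − 8.71) mm = 93.27 kN·m.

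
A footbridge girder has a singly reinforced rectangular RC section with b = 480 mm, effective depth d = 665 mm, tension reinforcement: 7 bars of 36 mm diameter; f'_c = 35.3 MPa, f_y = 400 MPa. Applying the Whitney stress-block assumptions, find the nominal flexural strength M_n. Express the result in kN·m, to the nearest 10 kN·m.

A_s = 7 × 1018 = 7126 mm².
T = A_s f_y = 7126 × 400 = 2850400 N = 2850.4 kN.
From C = T: a = T/(0.85 f'_c b) = 2850400/(0.85 × 35.3 × 480) = 197.91 mm.
M_n = T(d − a/2) = 2850.4 kN × (665 − 98.955) mm = 1613.45 kN·m.

M_n ≈ 1610 kN·m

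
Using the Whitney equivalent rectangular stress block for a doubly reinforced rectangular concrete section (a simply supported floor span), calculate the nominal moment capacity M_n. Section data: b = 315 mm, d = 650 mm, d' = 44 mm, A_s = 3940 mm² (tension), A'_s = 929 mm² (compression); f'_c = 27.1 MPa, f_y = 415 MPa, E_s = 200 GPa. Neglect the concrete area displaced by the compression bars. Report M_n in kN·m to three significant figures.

M_n ≈ 938 kN·m

Assume both tension and compression steel yield.
Net tension couple steel: A_s − A'_s = 3011 mm².
a = (A_s − A'_s) f_y / (0.85 f'_c b) = 1249565/(0.85 × 27.1 × 315) = 172.21 mm.
c = a/β₁ = 172.21/0.85 = 202.60 mm; ε'_s = 0.003(c − d')/c = 0.0023 ≥ f_y/E_s = 0.0021, so compression steel does yield.
M_n = (A_s − A'_s) f_y (d − a/2) + A'_s f_y (d − d') = [1249565 × (650 − 86.105) + 385535 × (650 − 44)] × 10⁻⁶ = 704.62 + 233.63 = 938.25 kN·m.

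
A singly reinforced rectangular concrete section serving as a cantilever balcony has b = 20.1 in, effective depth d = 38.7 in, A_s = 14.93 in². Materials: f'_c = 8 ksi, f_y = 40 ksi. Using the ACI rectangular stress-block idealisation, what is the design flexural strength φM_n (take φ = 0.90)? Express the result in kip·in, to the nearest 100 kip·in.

φM_n ≈ 19600 kip·in

T = A_s f_y = 14.93 × 40 = 597.2 kips.
a = T/(0.85 f'_c b) = 597.2/(0.85 × 8 × 20.1) = 4.369 in.
M_n = T(d − a/2) = 597.2 × (38.7 − 2.1845) = 21807.1 kip·in.
φM_n = 0.90 × 21807.1 = 19626.4 kip·in.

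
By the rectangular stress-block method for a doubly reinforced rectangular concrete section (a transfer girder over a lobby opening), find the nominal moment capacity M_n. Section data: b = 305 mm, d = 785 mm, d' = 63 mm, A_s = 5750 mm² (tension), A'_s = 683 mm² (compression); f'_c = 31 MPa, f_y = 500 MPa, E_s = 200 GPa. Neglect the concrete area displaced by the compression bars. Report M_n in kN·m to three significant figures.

Assume both tension and compression steel yield.
Net tension couple steel: A_s − A'_s = 5067 mm².
a = (A_s − A'_s) f_y / (0.85 f'_c b) = 2533500/(0.85 × 31 × 305) = 315.24 mm.
c = a/β₁ = 315.24/0.829 = 380.27 mm; ε'_s = 0.003(c − d')/c = 0.0025 ≥ f_y/E_s = 0.0025, so compression steel does yield.
M_n = (A_s − A'_s) f_y (d − a/2) + A'_s f_y (d − d') = [2533500 × (785 − 157.62) + 341500 × (785 − 63)] × 10⁻⁶ = 1589.47 + 246.56 = 1836.03 kN·m.

M_n ≈ 1840 kN·m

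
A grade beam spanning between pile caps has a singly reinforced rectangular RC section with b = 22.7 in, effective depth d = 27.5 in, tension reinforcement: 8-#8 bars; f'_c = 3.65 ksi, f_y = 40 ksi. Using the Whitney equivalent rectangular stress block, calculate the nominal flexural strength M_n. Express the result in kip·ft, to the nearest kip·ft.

A_s = 8 × 0.79 = 6.32 in².
T = A_s f_y = 6.32 × 40 = 252.8 kips.
a = T/(0.85 f'_c b) = 252.8/(0.85 × 3.65 × 22.7) = 3.590 in.
M_n = T(d − a/2) = 252.8 × (27.5 − 1.795) = 6498.2 kip·in = 6498.2/12 = 541.52 kip·ft.

M_n ≈ 542 kip·ft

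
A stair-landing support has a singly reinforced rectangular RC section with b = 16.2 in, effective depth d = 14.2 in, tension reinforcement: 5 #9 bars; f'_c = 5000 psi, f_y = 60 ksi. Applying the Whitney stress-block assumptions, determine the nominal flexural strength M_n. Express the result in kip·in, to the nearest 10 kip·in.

A_s = 5 × 1 = 5 in².
T = A_s f_y = 5 × 60 = 300 kips.
a = T/(0.85 f'_c b) = 300/(0.85 × 5 × 16.2) = 4.357 in.
M_n = T(d − a/2) = 300 × (14.2 − 2.1785) = 3606.5 kip·in.

M_n ≈ 3610 kip·in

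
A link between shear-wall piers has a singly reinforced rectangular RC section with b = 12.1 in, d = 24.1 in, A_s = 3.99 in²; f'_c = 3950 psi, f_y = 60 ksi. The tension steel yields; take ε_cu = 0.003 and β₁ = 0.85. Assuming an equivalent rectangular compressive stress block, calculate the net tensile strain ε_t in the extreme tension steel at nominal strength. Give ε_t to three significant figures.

a = A_s f_y/(0.85 f'_c b) = 5.893 in.
β₁ = 0.85, so c = a/β₁ = 5.893/0.85 = 6.933 in.
From the linear strain diagram with ε_cu = 0.003: ε_t = 0.003 (d − c)/c = 0.003 × (24.1 − 6.933)/6.933 = 0.00743.
Since ε_t ≥ 0.005, the section is tension-controlled.

ε_t ≈ 0.00743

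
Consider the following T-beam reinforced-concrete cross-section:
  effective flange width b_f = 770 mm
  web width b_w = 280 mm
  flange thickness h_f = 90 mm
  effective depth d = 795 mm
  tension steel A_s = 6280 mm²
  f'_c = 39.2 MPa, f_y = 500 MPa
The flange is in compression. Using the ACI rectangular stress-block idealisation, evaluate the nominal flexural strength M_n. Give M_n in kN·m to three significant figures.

Tension: T = A_s f_y = 6280 × 500 = 3140000 N.
Try a within the flange: a = T/(0.85 f'_c b_f) = 3140000/(0.85 × 39.2 × 770) = 122.39 mm.
a = 122.39 > h_f = 90 mm: the block extends into the web. Split into flange-overhang and web parts.
C_f = 0.85 f'_c (b_f − b_w) h_f = 0.85 × 39.2 × (770 − 280) × 90 = 1469412 N.
Remaining web compression depth: a_w = (T − C_f)/(0.85 f'_c b_w) = (3140000 − 1469412)/(0.85 × 39.2 × 280) = 179.06 mm.
M_n = C_f(d − h_f/2) + (T − C_f)(d − a_w/2) = 1469412 × (795 − 45) + 1670588 × (795 − 89.53) = 1102.06 + 1178.55 = 2280.61 × 10⁶ N·mm.
M_n = 2280.61 kN·m.

M_n ≈ 2280 kN·m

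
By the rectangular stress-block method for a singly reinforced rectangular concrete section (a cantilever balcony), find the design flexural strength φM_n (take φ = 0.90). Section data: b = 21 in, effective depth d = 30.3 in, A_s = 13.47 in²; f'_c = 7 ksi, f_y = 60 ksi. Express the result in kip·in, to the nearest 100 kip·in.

T = A_s f_y = 13.47 × 60 = 808.2 kips.
a = T/(0.85 f'_c b) = 808.2/(0.85 × 7 × 21) = 6.468 in.
M_n = T(d − a/2) = 808.2 × (30.3 − 3.234) = 21874.7 kip·in.
φM_n = 0.90 × 21874.7 = 19687.2 kip·in.

φM_n ≈ 19700 kip·in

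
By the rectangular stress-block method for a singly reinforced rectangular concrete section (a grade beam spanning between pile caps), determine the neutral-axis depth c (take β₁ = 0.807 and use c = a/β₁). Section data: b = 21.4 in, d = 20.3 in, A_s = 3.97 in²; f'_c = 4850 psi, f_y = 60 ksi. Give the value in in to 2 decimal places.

c ≈ 3.35 in

T = A_s f_y = 3.97 × 60 = 238.2 kips.
a = T/(0.85 f'_c b) = 238.2/(0.85 × 4.85 × 21.4) = 2.7000 in.
With β₁ = 0.807, c = a/β₁ = 2.7000/0.807 = 3.35 in.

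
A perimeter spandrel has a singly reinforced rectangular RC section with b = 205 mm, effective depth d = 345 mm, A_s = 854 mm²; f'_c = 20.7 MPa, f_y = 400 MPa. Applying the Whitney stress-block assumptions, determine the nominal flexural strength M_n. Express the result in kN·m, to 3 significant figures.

T = A_s f_y = 854 × 400 = 341600 N = 341.6 kN.
From C = T: a = T/(0.85 f'_c b) = 341600/(0.85 × 20.7 × 205) = 94.71 mm.
M_n = T(d − a/2) = 341.6 kN × (345 − 47.355) mm = 101.68 kN·m.

M_n ≈ 102 kN·m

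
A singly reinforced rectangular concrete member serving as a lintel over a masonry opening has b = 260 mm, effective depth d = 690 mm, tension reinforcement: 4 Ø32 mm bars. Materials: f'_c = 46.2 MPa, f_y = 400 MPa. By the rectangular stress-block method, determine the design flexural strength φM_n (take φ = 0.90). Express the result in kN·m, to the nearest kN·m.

A_s = 4 × 804 = 3216 mm².
T = A_s f_y = 3216 × 400 = 1286400 N = 1286.4 kN.
From C = T: a = T/(0.85 f'_c b) = 1286400/(0.85 × 46.2 × 260) = 125.99 mm.
M_n = T(d − a/2) = 1286.4 kN × (690 − 62.995) mm = 806.58 kN·m.
φM_n = 0.90 × 806.58 = 725.92 kN·m.

φM_n ≈ 726 kN·m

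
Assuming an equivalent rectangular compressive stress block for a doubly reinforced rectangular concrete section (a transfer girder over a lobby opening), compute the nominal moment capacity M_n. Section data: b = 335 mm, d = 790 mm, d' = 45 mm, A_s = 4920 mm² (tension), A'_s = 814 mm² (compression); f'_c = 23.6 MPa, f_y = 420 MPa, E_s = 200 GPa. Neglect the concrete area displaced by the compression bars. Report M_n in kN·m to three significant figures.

M_n ≈ 1400 kN·m

Assume both tension and compression steel yield.
Net tension couple steel: A_s − A'_s = 4106 mm².
a = (A_s − A'_s) f_y / (0.85 f'_c b) = 1724520/(0.85 × 23.6 × 335) = 256.62 mm.
c = a/β₁ = 256.62/0.85 = 301.91 mm; ε'_s = 0.003(c − d')/c = 0.0026 ≥ f_y/E_s = 0.0021, so compression steel does yield.
M_n = (A_s − A'_s) f_y (d − a/2) + A'_s f_y (d − d') = [1724520 × (790 − 128.31) + 341880 × (790 − 45)] × 10⁻⁶ = 1141.10 + 254.70 = 1395.80 kN·m.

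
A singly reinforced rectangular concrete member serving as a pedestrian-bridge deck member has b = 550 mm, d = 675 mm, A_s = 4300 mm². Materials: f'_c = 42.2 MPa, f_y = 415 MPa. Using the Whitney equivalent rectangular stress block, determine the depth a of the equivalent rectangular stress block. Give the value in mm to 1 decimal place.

a ≈ 90.5 mm

T = A_s f_y = 4300 × 415 = 1784500 N = 1784.5 kN.
Setting C = 0.85 f'_c a b equal to T: a = 1784500/(0.85 × 42.2 × 550) = 90.5 mm.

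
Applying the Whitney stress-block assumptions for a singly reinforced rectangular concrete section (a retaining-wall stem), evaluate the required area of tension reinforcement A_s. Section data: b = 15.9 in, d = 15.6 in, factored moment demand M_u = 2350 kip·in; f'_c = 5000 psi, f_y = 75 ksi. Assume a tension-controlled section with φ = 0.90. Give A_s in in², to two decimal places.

A_s ≈ 2.44 in²

M_n = M_u/φ = 2350/0.90 = 2611.11 kip·in.
From M_n = 0.85 f'_c a b (d − a/2):
a = d − √(d² − 2M_n/(0.85 f'_c b)) = 15.6 − √(15.6² − 2 × 2611.11/(0.85 × 5 × 15.9)) = 2.713 in.
A_s = 0.85 f'_c a b / f_y = 0.85 × 5 × 2.713 × 15.9 / 75 = 2.444 in².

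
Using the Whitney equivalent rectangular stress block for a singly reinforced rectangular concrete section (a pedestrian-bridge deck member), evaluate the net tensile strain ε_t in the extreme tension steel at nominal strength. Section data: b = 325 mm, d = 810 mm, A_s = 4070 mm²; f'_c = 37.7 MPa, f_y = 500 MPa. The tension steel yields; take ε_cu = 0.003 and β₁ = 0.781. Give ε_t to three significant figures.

ε_t ≈ 0.00671

a = A_s f_y/(0.85 f'_c b) = 195.40 mm.
β₁ = 0.781, so c = a/β₁ = 195.40/0.781 = 250.19 mm.
From the linear strain diagram with ε_cu = 0.003: ε_t = 0.003 (d − c)/c = 0.003 × (810 − 250.19)/250.19 = 0.00671.
Since ε_t ≥ 0.005, the section is tension-controlled.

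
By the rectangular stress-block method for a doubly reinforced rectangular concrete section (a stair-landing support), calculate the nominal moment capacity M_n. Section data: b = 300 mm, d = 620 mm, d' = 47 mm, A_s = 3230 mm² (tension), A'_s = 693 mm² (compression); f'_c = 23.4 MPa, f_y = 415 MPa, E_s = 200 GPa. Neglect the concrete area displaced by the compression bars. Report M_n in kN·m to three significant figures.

Assume both tension and compression steel yield.
Net tension couple steel: A_s − A'_s = 2537 mm².
a = (A_s − A'_s) f_y / (0.85 f'_c b) = 1052855/(0.85 × 23.4 × 300) = 176.45 mm.
c = a/β₁ = 176.45/0.85 = 207.59 mm; ε'_s = 0.003(c − d')/c = 0.0023 ≥ f_y/E_s = 0.0021, so compression steel does yield.
M_n = (A_s − A'_s) f_y (d − a/2) + A'_s f_y (d − d') = [1052855 × (620 − 88.225) + 287595 × (620 − 47)] × 10⁻⁶ = 559.88 + 164.79 = 724.67 kN·m.

M_n ≈ 725 kN·m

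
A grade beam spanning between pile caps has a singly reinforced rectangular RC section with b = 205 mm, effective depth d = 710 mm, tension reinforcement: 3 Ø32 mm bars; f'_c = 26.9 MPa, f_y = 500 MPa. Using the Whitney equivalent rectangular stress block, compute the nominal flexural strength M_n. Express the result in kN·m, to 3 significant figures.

M_n ≈ 701 kN·m

A_s = 3 × 804 = 2412 mm².
T = A_s f_y = 2412 × 500 = 1206000 N = 1206 kN.
From C = T: a = T/(0.85 f'_c b) = 1206000/(0.85 × 26.9 × 205) = 257.29 mm.
M_n = T(d − a/2) = 1206 kN × (710 − 128.645) mm = 701.11 kN·m.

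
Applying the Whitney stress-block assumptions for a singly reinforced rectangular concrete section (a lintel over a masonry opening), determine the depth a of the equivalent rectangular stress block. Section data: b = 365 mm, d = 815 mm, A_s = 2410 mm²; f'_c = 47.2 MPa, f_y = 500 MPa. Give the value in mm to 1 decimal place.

T = A_s f_y = 2410 × 500 = 1205000 N = 1205 kN.
Setting C = 0.85 f'_c a b equal to T: a = 1205000/(0.85 × 47.2 × 365) = 82.3 mm.

a ≈ 82.3 mm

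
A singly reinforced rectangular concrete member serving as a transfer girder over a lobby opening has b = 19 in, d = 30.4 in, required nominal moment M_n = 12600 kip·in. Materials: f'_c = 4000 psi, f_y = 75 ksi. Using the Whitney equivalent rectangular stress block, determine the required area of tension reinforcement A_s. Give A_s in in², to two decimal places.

From M_n = 0.85 f'_c a b (d − a/2):
a = d − √(d² − 2M_n/(0.85 f'_c b)) = 30.4 − √(30.4² − 2 × 12600/(0.85 × 4 × 19)) = 7.290 in.
A_s = 0.85 f'_c a b / f_y = 0.85 × 4 × 7.290 × 19 / 75 = 6.279 in².

A_s ≈ 6.28 in²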